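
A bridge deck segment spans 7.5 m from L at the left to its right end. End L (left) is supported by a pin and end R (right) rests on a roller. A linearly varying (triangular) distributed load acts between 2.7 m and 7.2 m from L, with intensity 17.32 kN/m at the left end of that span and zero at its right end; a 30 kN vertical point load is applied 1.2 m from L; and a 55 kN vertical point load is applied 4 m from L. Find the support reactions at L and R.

Resultant of the triangular load: ½ × 17.32 × 4.5 = 38.97 kN, acting at 4.2 m from L (one-third of the span from the peak).
ΣM about L: R_y·7.5 − (½·17.32·4.5)·4.2 − 30·1.2 − 55·4 = 0 → R_y = 419.674/7.5 = 55.9565 ≈ 55.96 kN.
ΣF_y = 0: L_y + 55.9565 − ½·17.32·4.5 − 30 − 55 = 0 → L_y = 68.01 kN.
ΣF_x = 0: no horizontal applied forces, so L_x = 0.

L_x = 0, L_y = 68.01 kN, R_y = 55.96 kN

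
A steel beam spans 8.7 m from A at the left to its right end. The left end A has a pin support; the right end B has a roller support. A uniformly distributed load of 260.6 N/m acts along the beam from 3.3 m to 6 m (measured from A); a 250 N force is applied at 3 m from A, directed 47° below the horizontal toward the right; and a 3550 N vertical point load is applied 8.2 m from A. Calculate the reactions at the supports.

Resultant of the distributed load: 260.6 × 2.7 = 703.62 N at 4.65 m from A.
ΣM about A: B_y·8.7 − (260.6·2.7)·4.65 − 250·sin47°·3 − 3550·8.2 = 0 → B_y = 32930.3/8.7 = 3785.09 ≈ 3785 N.
ΣF_y = 0: A_y + 3785.09 − 260.6·2.7 − 250·sin47° − 3550 = 0 → A_y = 651.4 N.
ΣF_x = 0: A_x + 250·cos47° = 0 → A_x = -170.5 N.

A_x = -170.5 N, A_y = 651.4 N, B_y = 3785 N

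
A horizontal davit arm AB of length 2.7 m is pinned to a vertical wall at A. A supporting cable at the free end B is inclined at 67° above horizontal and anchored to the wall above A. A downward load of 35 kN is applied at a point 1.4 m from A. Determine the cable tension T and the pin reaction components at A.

ΣM about A: T·sin67°·2.7 − 35·1.4 = 0 → T = 49/(2.7·0.920505) = 19.7154 ≈ 19.72 kN.
ΣF_x = 0: A_x − T·cos67° = 0 → A_x = 19.7154 × 0.390731 = 7.703 kN.
ΣF_y = 0: A_y + T·sin67° − 35 = 0 → A_y = 35 − 19.7154 × 0.920505 = 16.85 kN.

T = 19.72 kN, A_x = 7.703 kN, A_y = 16.85 kN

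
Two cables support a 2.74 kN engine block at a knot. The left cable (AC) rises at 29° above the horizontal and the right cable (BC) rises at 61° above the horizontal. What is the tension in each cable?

T_AC = 1.328 kN, T_BC = 2.396 kN

ΣF_x = 0: −T_AC·cos29° + T_BC·cos61° = 0 → T_BC = 1.80405·T_AC.
ΣF_y = 0: T_AC·sin29° + T_BC·sin61° = 2.74.
Substitute: T_AC·(0.48481 + 1.80405·0.87462) = 2.74 → T_AC = 1.32838 ≈ 1.328 kN.
Then T_BC = 1.80405 × 1.32838 = 2.396 kN.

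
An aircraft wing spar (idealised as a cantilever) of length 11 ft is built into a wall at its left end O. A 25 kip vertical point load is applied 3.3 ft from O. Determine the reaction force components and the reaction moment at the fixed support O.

O_x = 0, O_y = 25.00 kip, M_O = 82.50 kip·ft

ΣF_x = 0: O_x = 0.
ΣF_y = 0: O_y − 25 = 0 → O_y = 25.00 kip.
ΣM about O: M_O − 25·3.3 = 0 → M_O = 82.50 kip·ft.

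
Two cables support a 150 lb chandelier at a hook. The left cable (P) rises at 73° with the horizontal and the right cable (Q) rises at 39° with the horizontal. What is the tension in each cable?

T_P = 125.7 lb, T_Q = 47.30 lb

ΣF_x = 0: −T_P·cos73° + T_Q·cos39° = 0 → T_Q = 0.376212·T_P.
ΣF_y = 0: T_P·sin73° + T_Q·sin39° = 150.
Substitute: T_P·(0.956305 + 0.376212·0.62932) = 150 → T_P = 125.727 ≈ 125.7 lb.
Then T_Q = 0.376212 × 125.727 = 47.30 lb.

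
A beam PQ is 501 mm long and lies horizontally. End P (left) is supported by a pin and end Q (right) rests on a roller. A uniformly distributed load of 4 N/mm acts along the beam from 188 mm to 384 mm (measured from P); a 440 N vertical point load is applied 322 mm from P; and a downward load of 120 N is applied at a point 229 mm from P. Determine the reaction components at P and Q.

Resultant of the distributed load: 4 × 196 = 784 N at 286 mm from P.
Taking moments about P: Q_y·501 − (4·196)·286 − 440·322 − 120·229 = 0 → Q_y = 393384/501 = 785.198 ≈ 785.2 N.
ΣF_y = 0: P_y + 785.198 − 4·196 − 440 − 120 = 0 → P_y = 558.8 N.
ΣF_x = 0: no horizontal applied forces, so P_x = 0.

P_x = 0, P_y = 558.8 N, Q_y = 785.2 N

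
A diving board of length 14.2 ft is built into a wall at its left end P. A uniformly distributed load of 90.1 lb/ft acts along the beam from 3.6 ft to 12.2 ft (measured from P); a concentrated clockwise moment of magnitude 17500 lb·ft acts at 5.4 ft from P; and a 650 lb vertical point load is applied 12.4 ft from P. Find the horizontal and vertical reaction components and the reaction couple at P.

P_x = 0, P_y = 1425 lb, M_P = 31680 lb·ft

Resultant of the distributed load: 90.1 × 8.6 = 774.86 lb at 7.9 ft from P.
ΣF_x = 0: P_x = 0.
ΣF_y = 0: P_y − 90.1·8.6 − 650 = 0 → P_y = 1425 lb.
ΣM about P: M_P − (90.1·8.6)·7.9 − 17500 − 650·12.4 = 0 → M_P = 31680 lb·ft.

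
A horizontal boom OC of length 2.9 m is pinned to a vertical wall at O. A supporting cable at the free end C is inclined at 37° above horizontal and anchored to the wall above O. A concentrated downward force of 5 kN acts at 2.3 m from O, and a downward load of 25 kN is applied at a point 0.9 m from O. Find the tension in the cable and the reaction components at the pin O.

ΣM about O: T·sin37°·2.9 − 5·2.3 − 25·0.9 = 0 → T = 34/(2.9·0.601815) = 19.4813 ≈ 19.48 kN.
ΣF_x = 0: O_x − T·cos37° = 0 → O_x = 19.4813 × 0.798636 = 15.56 kN.
ΣF_y = 0: O_y + T·sin37° − 5 − 25 = 0 → O_y = 30 − 19.4813 × 0.601815 = 18.28 kN.

T = 19.48 kN, O_x = 15.56 kN, O_y = 18.28 kN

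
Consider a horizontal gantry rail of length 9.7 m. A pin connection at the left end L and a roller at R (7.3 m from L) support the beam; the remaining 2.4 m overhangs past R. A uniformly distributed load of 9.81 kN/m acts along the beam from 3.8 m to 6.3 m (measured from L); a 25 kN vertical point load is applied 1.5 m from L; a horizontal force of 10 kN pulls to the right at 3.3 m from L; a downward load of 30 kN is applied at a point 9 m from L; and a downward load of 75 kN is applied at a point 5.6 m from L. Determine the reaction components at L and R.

L_x = -10.00 kN, L_y = 37.90 kN, R_y = 116.6 kN

Resultant of the distributed load: 9.81 × 2.5 = 24.525 kN at 5.05 m from L.
ΣM about L: R_y·7.3 − (9.81·2.5)·5.05 − 25·1.5 − 30·9 − 75·5.6 = 0 → R_y = 851.35125/7.3 = 116.623 ≈ 116.6 kN.
ΣF_y = 0: L_y + 116.623 − 9.81·2.5 − 25 − 30 − 75 = 0 → L_y = 37.90 kN.
ΣF_x = 0: L_x + 10 = 0 → L_x = -10.00 kN.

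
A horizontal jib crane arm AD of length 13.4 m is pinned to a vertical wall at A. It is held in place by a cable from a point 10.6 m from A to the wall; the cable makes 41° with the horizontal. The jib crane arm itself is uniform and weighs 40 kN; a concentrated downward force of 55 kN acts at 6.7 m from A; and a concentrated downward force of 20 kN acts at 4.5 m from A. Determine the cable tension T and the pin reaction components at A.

T = 104.5 kN, A_x = 78.84 kN, A_y = 46.46 kN

ΣM about A: T·sin41°·10.6 − 40·6.7 − 55·6.7 − 20·4.5 = 0 → T = 726.5/(10.6·0.656059) = 104.469 ≈ 104.5 kN.
ΣF_x = 0: A_x − T·cos41° = 0 → A_x = 104.469 × 0.75471 = 78.84 kN.
ΣF_y = 0: A_y + T·sin41° − 40 − 55 − 20 = 0 → A_y = 115 − 104.469 × 0.656059 = 46.46 kN.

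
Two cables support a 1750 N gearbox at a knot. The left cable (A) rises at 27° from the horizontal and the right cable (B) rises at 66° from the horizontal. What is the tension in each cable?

T_A = 712.8 N, T_B = 1561 N

ΣF_x = 0: −T_A·cos27° + T_B·cos66° = 0 → T_B = 2.19062·T_A.
ΣF_y = 0: T_A·sin27° + T_B·sin66° = 1750.
Substitute: T_A·(0.45399 + 2.19062·0.913545) = 1750 → T_A = 712.767 ≈ 712.8 N.
Then T_B = 2.19062 × 712.767 = 1561 N.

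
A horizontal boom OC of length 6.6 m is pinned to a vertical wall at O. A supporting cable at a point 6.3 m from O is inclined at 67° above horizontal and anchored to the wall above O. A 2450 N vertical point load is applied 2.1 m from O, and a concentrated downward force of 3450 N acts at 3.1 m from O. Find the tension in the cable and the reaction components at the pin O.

ΣM about O: T·sin67°·6.3 − 2450·2.1 − 3450·3.1 = 0 → T = 15840/(6.3·0.920505) = 2731.42 ≈ 2731 N.
ΣF_x = 0: O_x − T·cos67° = 0 → O_x = 2731.42 × 0.390731 = 1067 N.
ΣF_y = 0: O_y + T·sin67° − 2450 − 3450 = 0 → O_y = 5900 − 2731.42 × 0.920505 = 3386 N.

T = 2731 N, O_x = 1067 N, O_y = 3386 N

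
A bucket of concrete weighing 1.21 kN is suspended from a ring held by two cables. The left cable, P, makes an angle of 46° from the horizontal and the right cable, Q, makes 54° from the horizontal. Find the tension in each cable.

ΣF_x = 0: −T_P·cos46° + T_Q·cos54° = 0 → T_Q = 1.18182·T_P.
ΣF_y = 0: T_P·sin46° + T_Q·sin54° = 1.21.
Substitute: T_P·(0.71934 + 1.18182·0.809017) = 1.21 → T_P = 0.722193 ≈ 0.7222 kN.
Then T_Q = 1.18182 × 0.722193 = 0.8535 kN.

T_P = 0.7222 kN, T_Q = 0.8535 kN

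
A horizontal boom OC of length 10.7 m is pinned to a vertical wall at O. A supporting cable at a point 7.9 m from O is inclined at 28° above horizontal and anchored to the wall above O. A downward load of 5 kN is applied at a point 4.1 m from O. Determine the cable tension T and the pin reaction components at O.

ΣM about O: T·sin28°·7.9 − 5·4.1 = 0 → T = 20.5/(7.9·0.469472) = 5.52735 ≈ 5.527 kN.
ΣF_x = 0: O_x − T·cos28° = 0 → O_x = 5.52735 × 0.882948 = 4.880 kN.
ΣF_y = 0: O_y + T·sin28° − 5 = 0 → O_y = 5 − 5.52735 × 0.469472 = 2.405 kN.

T = 5.527 kN, O_x = 4.880 kN, O_y = 2.405 kN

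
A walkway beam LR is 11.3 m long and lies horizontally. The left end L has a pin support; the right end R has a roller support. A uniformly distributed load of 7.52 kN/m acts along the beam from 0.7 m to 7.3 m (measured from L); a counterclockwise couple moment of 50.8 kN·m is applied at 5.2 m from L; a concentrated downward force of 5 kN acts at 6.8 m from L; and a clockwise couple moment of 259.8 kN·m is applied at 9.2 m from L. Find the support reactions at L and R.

Resultant of the distributed load: 7.52 × 6.6 = 49.632 kN at 4 m from L.
ΣM about L: R_y·11.3 − (7.52·6.6)·4 + 50.8 − 5·6.8 − 259.8 = 0 → R_y = 441.528/11.3 = 39.0733 ≈ 39.07 kN.
ΣF_y = 0: L_y + 39.0733 − 7.52·6.6 − 5 = 0 → L_y = 15.56 kN.
ΣF_x = 0: no horizontal applied forces, so L_x = 0.

L_x = 0, L_y = 15.56 kN, R_y = 39.07 kN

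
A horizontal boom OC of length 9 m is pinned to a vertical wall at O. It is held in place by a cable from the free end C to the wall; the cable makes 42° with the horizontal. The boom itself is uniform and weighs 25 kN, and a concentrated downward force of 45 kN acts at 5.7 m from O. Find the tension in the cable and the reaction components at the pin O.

ΣM about O: T·sin42°·9 − 25·4.5 − 45·5.7 = 0 → T = 369/(9·0.669131) = 61.2735 ≈ 61.27 kN.
ΣF_x = 0: O_x − T·cos42° = 0 → O_x = 61.2735 × 0.743145 = 45.54 kN.
ΣF_y = 0: O_y + T·sin42° − 25 − 45 = 0 → O_y = 70 − 61.2735 × 0.669131 = 29.00 kN.

T = 61.27 kN, O_x = 45.54 kN, O_y = 29.00 kN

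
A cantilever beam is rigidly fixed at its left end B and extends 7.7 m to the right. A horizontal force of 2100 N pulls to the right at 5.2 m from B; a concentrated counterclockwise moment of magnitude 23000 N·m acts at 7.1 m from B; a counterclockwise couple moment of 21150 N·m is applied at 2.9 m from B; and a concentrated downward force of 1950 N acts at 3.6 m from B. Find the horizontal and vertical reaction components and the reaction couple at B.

ΣF_x = 0: B_x + 2100 = 0 → B_x = -2100 N.
ΣF_y = 0: B_y − 1950 = 0 → B_y = 1950 N.
ΣM about B: M_B + 23000 + 21150 − 1950·3.6 = 0 → M_B = -37130 N·m.

B_x = -2100 N, B_y = 1950 N, M_B = -37130 N·m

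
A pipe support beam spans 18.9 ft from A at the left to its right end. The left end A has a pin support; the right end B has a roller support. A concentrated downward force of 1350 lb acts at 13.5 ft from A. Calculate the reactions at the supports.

A_x = 0, A_y = 385.7 lb, B_y = 964.3 lb

Moments about A: B_y·18.9 − 1350·13.5 = 0 → B_y = 18225/18.9 = 964.286 ≈ 964.3 lb.
ΣF_y = 0: A_y + 964.286 − 1350 = 0 → A_y = 385.7 lb.
ΣF_x = 0: no horizontal applied forces, so A_x = 0.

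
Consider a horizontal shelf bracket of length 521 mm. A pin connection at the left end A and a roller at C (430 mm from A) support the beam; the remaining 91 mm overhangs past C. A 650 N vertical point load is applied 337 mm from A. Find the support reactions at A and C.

Taking moments about A: C_y·430 − 650·337 = 0 → C_y = 219050/430 = 509.419 ≈ 509.4 N.
ΣF_y = 0: A_y + 509.419 − 650 = 0 → A_y = 140.6 N.
ΣF_x = 0: no horizontal applied forces, so A_x = 0.

A_x = 0, A_y = 140.6 N, C_y = 509.4 N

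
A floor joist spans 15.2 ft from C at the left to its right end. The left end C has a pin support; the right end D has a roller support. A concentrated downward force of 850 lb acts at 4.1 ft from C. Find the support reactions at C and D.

Moments about C: D_y·15.2 − 850·4.1 = 0 → D_y = 3485/15.2 = 229.276 ≈ 229.3 lb.
ΣF_y = 0: C_y + 229.276 − 850 = 0 → C_y = 620.7 lb.
ΣF_x = 0: no horizontal applied forces, so C_x = 0.

C_x = 0, C_y = 620.7 lb, D_y = 229.3 lb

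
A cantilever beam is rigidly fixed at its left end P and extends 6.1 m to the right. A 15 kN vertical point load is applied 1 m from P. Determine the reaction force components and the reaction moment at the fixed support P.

P_x = 0, P_y = 15.00 kN, M_P = 15.00 kN·m

ΣF_x = 0: P_x = 0.
ΣF_y = 0: P_y − 15 = 0 → P_y = 15.00 kN.
ΣM about P: M_P − 15·1 = 0 → M_P = 15.00 kN·m.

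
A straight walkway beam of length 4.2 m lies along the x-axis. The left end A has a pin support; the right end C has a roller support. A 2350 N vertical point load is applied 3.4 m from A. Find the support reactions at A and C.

A_x = 0, A_y = 447.6 N, C_y = 1902 N

ΣM about A: C_y·4.2 − 2350·3.4 = 0 → C_y = 7990/4.2 = 1902.38 ≈ 1902 N.
ΣF_y = 0: A_y + 1902.38 − 2350 = 0 → A_y = 447.6 N.
ΣF_x = 0: no horizontal applied forces, so A_x = 0.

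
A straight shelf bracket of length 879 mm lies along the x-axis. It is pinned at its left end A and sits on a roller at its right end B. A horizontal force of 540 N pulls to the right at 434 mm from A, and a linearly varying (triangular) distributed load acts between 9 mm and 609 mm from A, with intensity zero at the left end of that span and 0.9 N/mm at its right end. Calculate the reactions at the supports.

A_x = -540.0 N, A_y = 144.4 N, B_y = 125.6 N

Resultant of the triangular load: ½ × 0.9 × 600 = 270 N, acting at 409 mm from A (one-third of the span from the peak).
Moments about A: B_y·879 − (½·0.9·600)·409 = 0 → B_y = 110430/879 = 125.631 ≈ 125.6 N.
ΣF_y = 0: A_y + 125.631 − ½·0.9·600 = 0 → A_y = 144.4 N.
ΣF_x = 0: A_x + 540 = 0 → A_x = -540.0 N.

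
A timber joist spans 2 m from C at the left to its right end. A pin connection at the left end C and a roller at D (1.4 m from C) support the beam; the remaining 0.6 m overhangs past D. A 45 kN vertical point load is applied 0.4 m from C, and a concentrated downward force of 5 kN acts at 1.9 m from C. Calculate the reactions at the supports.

C_x = 0, C_y = 30.36 kN, D_y = 19.64 kN

ΣM about C: D_y·1.4 − 45·0.4 − 5·1.9 = 0 → D_y = 27.5/1.4 = 19.6429 ≈ 19.64 kN.
ΣF_y = 0: C_y + 19.6429 − 45 − 5 = 0 → C_y = 30.36 kN.
ΣF_x = 0: no horizontal applied forces, so C_x = 0.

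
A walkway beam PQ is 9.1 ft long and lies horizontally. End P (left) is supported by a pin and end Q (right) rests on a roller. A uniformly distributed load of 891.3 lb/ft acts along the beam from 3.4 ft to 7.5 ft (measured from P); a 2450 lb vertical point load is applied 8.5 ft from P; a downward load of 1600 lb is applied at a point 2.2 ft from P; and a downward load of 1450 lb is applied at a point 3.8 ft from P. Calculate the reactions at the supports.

P_x = 0, P_y = 3685 lb, Q_y = 5469 lb

Resultant of the distributed load: 891.3 × 4.1 = 3654.33 lb at 5.45 ft from P.
Taking moments about P: Q_y·9.1 − (891.3·4.1)·5.45 − 2450·8.5 − 1600·2.2 − 1450·3.8 = 0 → Q_y = 49771.0985/9.1 = 5469.35 ≈ 5469 lb.
ΣF_y = 0: P_y + 5469.35 − 891.3·4.1 − 2450 − 1600 − 1450 = 0 → P_y = 3685 lb.
ΣF_x = 0: no horizontal applied forces, so P_x = 0.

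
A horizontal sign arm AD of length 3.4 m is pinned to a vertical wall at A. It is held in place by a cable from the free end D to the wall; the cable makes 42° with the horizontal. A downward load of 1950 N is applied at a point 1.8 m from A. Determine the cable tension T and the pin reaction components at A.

ΣM about A: T·sin42°·3.4 − 1950·1.8 = 0 → T = 3510/(3.4·0.669131) = 1542.83 ≈ 1543 N.
ΣF_x = 0: A_x − T·cos42° = 0 → A_x = 1542.83 × 0.743145 = 1147 N.
ΣF_y = 0: A_y + T·sin42° − 1950 = 0 → A_y = 1950 − 1542.83 × 0.669131 = 917.6 N.

T = 1543 N, A_x = 1147 N, A_y = 917.6 N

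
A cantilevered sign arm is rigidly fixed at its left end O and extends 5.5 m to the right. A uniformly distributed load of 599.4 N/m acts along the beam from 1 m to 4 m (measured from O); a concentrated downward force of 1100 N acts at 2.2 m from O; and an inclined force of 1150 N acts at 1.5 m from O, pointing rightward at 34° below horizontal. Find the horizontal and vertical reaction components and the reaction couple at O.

Resultant of the distributed load: 599.4 × 3 = 1798.2 N at 2.5 m from O.
ΣF_x = 0: O_x + 1150·cos34° = 0 → O_x = -953.4 N.
ΣF_y = 0: O_y − 599.4·3 − 1100 − 1150·sin34° = 0 → O_y = 3541 N.
ΣM about O: M_O − (599.4·3)·2.5 − 1100·2.2 − 1150·sin34°·1.5 = 0 → M_O = 7880 N·m.

O_x = -953.4 N, O_y = 3541 N, M_O = 7880 N·m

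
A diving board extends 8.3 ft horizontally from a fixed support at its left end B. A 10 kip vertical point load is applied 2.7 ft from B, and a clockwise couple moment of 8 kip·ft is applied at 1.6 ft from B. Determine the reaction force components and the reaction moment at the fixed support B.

ΣF_x = 0: B_x = 0.
ΣF_y = 0: B_y − 10 = 0 → B_y = 10.00 kip.
ΣM about B: M_B − 10·2.7 − 8 = 0 → M_B = 35.00 kip·ft.

B_x = 0, B_y = 10.00 kip, M_B = 35.00 kip·ft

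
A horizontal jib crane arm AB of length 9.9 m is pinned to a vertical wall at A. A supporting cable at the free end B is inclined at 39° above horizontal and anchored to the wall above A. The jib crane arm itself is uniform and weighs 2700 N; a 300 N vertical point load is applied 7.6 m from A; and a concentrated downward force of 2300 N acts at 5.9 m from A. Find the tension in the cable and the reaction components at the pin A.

T = 4689 N, A_x = 3644 N, A_y = 2349 N

ΣM about A: T·sin39°·9.9 − 2700·4.95 − 300·7.6 − 2300·5.9 = 0 → T = 29215/(9.9·0.62932) = 4689.2 ≈ 4689 N.
ΣF_x = 0: A_x − T·cos39° = 0 → A_x = 4689.2 × 0.777146 = 3644 N.
ΣF_y = 0: A_y + T·sin39° − 2700 − 300 − 2300 = 0 → A_y = 5300 − 4689.2 × 0.62932 = 2349 N.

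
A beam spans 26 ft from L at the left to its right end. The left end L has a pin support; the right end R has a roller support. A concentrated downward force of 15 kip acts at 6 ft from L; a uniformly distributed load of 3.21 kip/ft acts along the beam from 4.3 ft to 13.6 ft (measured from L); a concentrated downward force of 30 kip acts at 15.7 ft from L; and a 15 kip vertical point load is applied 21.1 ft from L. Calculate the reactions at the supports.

Resultant of the distributed load: 3.21 × 9.3 = 29.853 kip at 8.95 ft from L.
Moments about L: R_y·26 − 15·6 − (3.21·9.3)·8.95 − 30·15.7 − 15·21.1 = 0 → R_y = 1144.68435/26 = 44.0263 ≈ 44.03 kip.
ΣF_y = 0: L_y + 44.0263 − 15 − 3.21·9.3 − 30 − 15 = 0 → L_y = 45.83 kip.
ΣF_x = 0: no horizontal applied forces, so L_x = 0.

L_x = 0, L_y = 45.83 kip, R_y = 44.03 kip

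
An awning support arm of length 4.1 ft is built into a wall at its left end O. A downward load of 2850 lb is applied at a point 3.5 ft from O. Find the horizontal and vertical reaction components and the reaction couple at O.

O_x = 0, O_y = 2850 lb, M_O = 9975 lb·ft

ΣF_x = 0: O_x = 0.
ΣF_y = 0: O_y − 2850 = 0 → O_y = 2850 lb.
ΣM about O: M_O − 2850·3.5 = 0 → M_O = 9975 lb·ft.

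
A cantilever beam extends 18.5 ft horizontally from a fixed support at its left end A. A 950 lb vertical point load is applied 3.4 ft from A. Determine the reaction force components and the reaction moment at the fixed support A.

A_x = 0, A_y = 950.0 lb, M_A = 3230 lb·ft

ΣF_x = 0: A_x = 0.
ΣF_y = 0: A_y − 950 = 0 → A_y = 950.0 lb.
ΣM about A: M_A − 950·3.4 = 0 → M_A = 3230 lb·ft.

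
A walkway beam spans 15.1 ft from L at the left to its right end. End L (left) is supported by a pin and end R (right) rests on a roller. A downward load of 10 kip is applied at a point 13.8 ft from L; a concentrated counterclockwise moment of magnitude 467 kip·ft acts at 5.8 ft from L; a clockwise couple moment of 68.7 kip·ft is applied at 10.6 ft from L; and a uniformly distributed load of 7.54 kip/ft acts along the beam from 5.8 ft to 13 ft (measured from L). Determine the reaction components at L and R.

Resultant of the distributed load: 7.54 × 7.2 = 54.288 kip at 9.4 ft from L.
Taking moments about L: R_y·15.1 − 10·13.8 + 467 − 68.7 − (7.54·7.2)·9.4 = 0 → R_y = 250.0072/15.1 = 16.5568 ≈ 16.56 kip.
ΣF_y = 0: L_y + 16.5568 − 10 − 7.54·7.2 = 0 → L_y = 47.73 kip.
ΣF_x = 0: no horizontal applied forces, so L_x = 0.

L_x = 0, L_y = 47.73 kip, R_y = 16.56 kip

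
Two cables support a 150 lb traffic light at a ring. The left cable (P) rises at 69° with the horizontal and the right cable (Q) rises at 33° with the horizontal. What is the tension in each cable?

T_P = 128.6 lb, T_Q = 54.96 lb

ΣF_x = 0: −T_P·cos69° + T_Q·cos33° = 0 → T_Q = 0.427305·T_P.
ΣF_y = 0: T_P·sin69° + T_Q·sin33° = 150.
Substitute: T_P·(0.93358 + 0.427305·0.544639) = 150 → T_P = 128.611 ≈ 128.6 lb.
Then T_Q = 0.427305 × 128.611 = 54.96 lb.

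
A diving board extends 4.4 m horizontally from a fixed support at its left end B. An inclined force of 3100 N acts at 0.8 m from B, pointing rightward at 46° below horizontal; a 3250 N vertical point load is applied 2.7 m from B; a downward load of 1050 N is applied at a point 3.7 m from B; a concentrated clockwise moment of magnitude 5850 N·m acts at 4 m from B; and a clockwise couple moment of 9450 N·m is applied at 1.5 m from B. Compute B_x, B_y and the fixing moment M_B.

ΣF_x = 0: B_x + 3100·cos46° = 0 → B_x = -2153 N.
ΣF_y = 0: B_y − 3100·sin46° − 3250 − 1050 = 0 → B_y = 6530 N.
ΣM about B: M_B − 3100·sin46°·0.8 − 3250·2.7 − 1050·3.7 − 5850 − 9450 = 0 → M_B = 29740 N·m.

B_x = -2153 N, B_y = 6530 N, M_B = 29740 N·m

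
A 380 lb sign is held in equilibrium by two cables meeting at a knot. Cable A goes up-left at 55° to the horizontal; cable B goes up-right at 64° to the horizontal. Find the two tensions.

ΣF_x = 0: −T_A·cos55° + T_B·cos64° = 0 → T_B = 1.30843·T_A.
ΣF_y = 0: T_A·sin55° + T_B·sin64° = 380.
Substitute: T_A·(0.819152 + 1.30843·0.898794) = 380 → T_A = 190.461 ≈ 190.5 lb.
Then T_B = 1.30843 × 190.461 = 249.2 lb.

T_A = 190.5 lb, T_B = 249.2 lb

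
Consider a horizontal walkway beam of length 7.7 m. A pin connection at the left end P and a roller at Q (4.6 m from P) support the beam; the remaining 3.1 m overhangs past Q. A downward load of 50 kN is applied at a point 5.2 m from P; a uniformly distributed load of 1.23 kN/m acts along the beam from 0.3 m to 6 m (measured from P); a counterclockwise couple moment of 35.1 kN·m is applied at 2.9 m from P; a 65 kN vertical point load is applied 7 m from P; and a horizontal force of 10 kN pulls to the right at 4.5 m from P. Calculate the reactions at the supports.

P_x = -10.00 kN, P_y = -30.59 kN, Q_y = 152.6 kN

Resultant of the distributed load: 1.23 × 5.7 = 7.011 kN at 3.15 m from P.
Moments about P: Q_y·4.6 − 50·5.2 − (1.23·5.7)·3.15 + 35.1 − 65·7 = 0 → Q_y = 701.98465/4.6 = 152.605 ≈ 152.6 kN.
ΣF_y = 0: P_y + 152.605 − 50 − 1.23·5.7 − 65 = 0 → P_y = -30.59 kN.
ΣF_x = 0: P_x + 10 = 0 → P_x = -10.00 kN.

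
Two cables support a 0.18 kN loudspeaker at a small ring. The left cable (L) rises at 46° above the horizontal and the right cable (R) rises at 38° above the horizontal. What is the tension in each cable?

ΣF_x = 0: −T_L·cos46° + T_R·cos38° = 0 → T_R = 0.881534·T_L.
ΣF_y = 0: T_L·sin46° + T_R·sin38° = 0.18.
Substitute: T_L·(0.71934 + 0.881534·0.615661) = 0.18 → T_L = 0.142623 ≈ 0.1426 kN.
Then T_R = 0.881534 × 0.142623 = 0.1257 kN.

T_L = 0.1426 kN, T_R = 0.1257 kN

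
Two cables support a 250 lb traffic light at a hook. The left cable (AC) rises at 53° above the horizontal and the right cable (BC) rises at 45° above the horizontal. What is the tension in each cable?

ΣF_x = 0: −T_AC·cos53° + T_BC·cos45° = 0 → T_BC = 0.851095·T_AC.
ΣF_y = 0: T_AC·sin53° + T_BC·sin45° = 250.
Substitute: T_AC·(0.798636 + 0.851095·0.707107) = 250 → T_AC = 178.514 ≈ 178.5 lb.
Then T_BC = 0.851095 × 178.514 = 151.9 lb.

T_AC = 178.5 lb, T_BC = 151.9 lb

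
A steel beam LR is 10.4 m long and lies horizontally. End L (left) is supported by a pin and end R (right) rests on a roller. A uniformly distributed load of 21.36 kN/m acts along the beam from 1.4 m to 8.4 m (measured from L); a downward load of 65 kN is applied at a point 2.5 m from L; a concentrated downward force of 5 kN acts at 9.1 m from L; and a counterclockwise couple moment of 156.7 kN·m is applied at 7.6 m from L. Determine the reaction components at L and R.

L_x = 0, L_y = 144.1 kN, R_y = 75.38 kN

Resultant of the distributed load: 21.36 × 7 = 149.52 kN at 4.9 m from L.
ΣM about L: R_y·10.4 − (21.36·7)·4.9 − 65·2.5 − 5·9.1 + 156.7 = 0 → R_y = 783.948/10.4 = 75.3796 ≈ 75.38 kN.
ΣF_y = 0: L_y + 75.3796 − 21.36·7 − 65 − 5 = 0 → L_y = 144.1 kN.
ΣF_x = 0: no horizontal applied forces, so L_x = 0.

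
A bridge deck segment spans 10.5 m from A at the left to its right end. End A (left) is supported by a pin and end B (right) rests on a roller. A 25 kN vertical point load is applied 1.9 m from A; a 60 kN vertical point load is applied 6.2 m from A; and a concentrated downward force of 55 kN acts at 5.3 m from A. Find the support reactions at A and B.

Taking moments about A: B_y·10.5 − 25·1.9 − 60·6.2 − 55·5.3 = 0 → B_y = 711/10.5 = 67.7143 ≈ 67.71 kN.
ΣF_y = 0: A_y + 67.7143 − 25 − 60 − 55 = 0 → A_y = 72.29 kN.
ΣF_x = 0: no horizontal applied forces, so A_x = 0.

A_x = 0, A_y = 72.29 kN, B_y = 67.71 kN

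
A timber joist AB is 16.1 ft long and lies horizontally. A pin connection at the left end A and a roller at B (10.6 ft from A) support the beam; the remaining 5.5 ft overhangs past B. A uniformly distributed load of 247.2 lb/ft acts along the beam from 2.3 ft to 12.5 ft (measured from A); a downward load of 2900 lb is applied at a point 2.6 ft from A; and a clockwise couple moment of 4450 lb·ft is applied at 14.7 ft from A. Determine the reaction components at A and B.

A_x = 0, A_y = 2530 lb, B_y = 2891 lb

Resultant of the distributed load: 247.2 × 10.2 = 2521.44 lb at 7.4 ft from A.
Moments about A: B_y·10.6 − (247.2·10.2)·7.4 − 2900·2.6 − 4450 = 0 → B_y = 30648.656/10.6 = 2891.38 ≈ 2891 lb.
ΣF_y = 0: A_y + 2891.38 − 247.2·10.2 − 2900 = 0 → A_y = 2530 lb.
ΣF_x = 0: no horizontal applied forces, so A_x = 0.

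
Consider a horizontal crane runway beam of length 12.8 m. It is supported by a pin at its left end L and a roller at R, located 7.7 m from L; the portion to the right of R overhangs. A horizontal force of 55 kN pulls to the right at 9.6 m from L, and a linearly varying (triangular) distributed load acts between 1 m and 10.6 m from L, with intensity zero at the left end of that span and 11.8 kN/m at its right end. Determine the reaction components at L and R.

L_x = -55.00 kN, L_y = 2.207 kN, R_y = 54.43 kN

Resultant of the triangular load: ½ × 11.8 × 9.6 = 56.64 kN, acting at 7.4 m from L (one-third of the span from the peak).
Moments about L: R_y·7.7 − (½·11.8·9.6)·7.4 = 0 → R_y = 419.136/7.7 = 54.4332 ≈ 54.43 kN.
ΣF_y = 0: L_y + 54.4332 − ½·11.8·9.6 = 0 → L_y = 2.207 kN.
ΣF_x = 0: L_x + 55 = 0 → L_x = -55.00 kN.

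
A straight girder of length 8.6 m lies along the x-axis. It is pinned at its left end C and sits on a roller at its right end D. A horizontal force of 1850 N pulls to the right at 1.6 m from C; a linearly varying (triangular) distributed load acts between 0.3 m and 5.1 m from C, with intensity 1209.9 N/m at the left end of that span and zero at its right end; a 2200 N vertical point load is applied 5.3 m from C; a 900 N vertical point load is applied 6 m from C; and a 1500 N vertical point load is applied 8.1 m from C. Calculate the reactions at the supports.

Resultant of the triangular load: ½ × 1209.9 × 4.8 = 2903.76 N, acting at 1.9 m from C (one-third of the span from the peak).
ΣM about C: D_y·8.6 − (½·1209.9·4.8)·1.9 − 2200·5.3 − 900·6 − 1500·8.1 = 0 → D_y = 34727.144/8.6 = 4038.04 ≈ 4038 N.
ΣF_y = 0: C_y + 4038.04 − ½·1209.9·4.8 − 2200 − 900 − 1500 = 0 → C_y = 3466 N.
ΣF_x = 0: C_x + 1850 = 0 → C_x = -1850 N.

C_x = -1850 N, C_y = 3466 N, D_y = 4038 N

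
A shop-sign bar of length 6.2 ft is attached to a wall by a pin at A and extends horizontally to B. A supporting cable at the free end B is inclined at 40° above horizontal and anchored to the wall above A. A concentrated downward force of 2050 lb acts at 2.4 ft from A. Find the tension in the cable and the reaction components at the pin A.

T = 1235 lb, A_x = 945.7 lb, A_y = 1256 lb

ΣM about A: T·sin40°·6.2 − 2050·2.4 = 0 → T = 4920/(6.2·0.642788) = 1234.54 ≈ 1235 lb.
ΣF_x = 0: A_x − T·cos40° = 0 → A_x = 1234.54 × 0.766044 = 945.7 lb.
ΣF_y = 0: A_y + T·sin40° − 2050 = 0 → A_y = 2050 − 1234.54 × 0.642788 = 1256 lb.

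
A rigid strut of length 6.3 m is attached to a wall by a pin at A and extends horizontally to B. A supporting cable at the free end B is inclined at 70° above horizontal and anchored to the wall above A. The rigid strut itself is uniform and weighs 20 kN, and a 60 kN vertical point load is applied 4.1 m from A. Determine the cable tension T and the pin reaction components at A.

T = 52.20 kN, A_x = 17.85 kN, A_y = 30.95 kN

ΣM about A: T·sin70°·6.3 − 20·3.15 − 60·4.1 = 0 → T = 309/(6.3·0.939693) = 52.1954 ≈ 52.20 kN.
ΣF_x = 0: A_x − T·cos70° = 0 → A_x = 52.1954 × 0.34202 = 17.85 kN.
ΣF_y = 0: A_y + T·sin70° − 20 − 60 = 0 → A_y = 80 − 52.1954 × 0.939693 = 30.95 kN.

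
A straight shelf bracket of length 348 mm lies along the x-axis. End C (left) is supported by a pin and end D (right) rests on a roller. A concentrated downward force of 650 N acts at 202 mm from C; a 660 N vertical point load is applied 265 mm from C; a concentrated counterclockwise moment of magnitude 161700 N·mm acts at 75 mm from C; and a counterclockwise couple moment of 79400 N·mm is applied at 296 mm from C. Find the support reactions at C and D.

Taking moments about C: D_y·348 − 650·202 − 660·265 + 161700 + 79400 = 0 → D_y = 65100/348 = 187.069 ≈ 187.1 N.
ΣF_y = 0: C_y + 187.069 − 650 − 660 = 0 → C_y = 1123 N.
ΣF_x = 0: no horizontal applied forces, so C_x = 0.

C_x = 0, C_y = 1123 N, D_y = 187.1 N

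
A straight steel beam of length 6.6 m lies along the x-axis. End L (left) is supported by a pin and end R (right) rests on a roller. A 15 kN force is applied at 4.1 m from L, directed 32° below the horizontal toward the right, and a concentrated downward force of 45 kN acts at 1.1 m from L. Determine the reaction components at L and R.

ΣM about L: R_y·6.6 − 15·sin32°·4.1 − 45·1.1 = 0 → R_y = 82.09/6.6 = 12.4379 ≈ 12.44 kN.
ΣF_y = 0: L_y + 12.4379 − 15·sin32° − 45 = 0 → L_y = 40.51 kN.
ΣF_x = 0: L_x + 15·cos32° = 0 → L_x = -12.72 kN.

L_x = -12.72 kN, L_y = 40.51 kN, R_y = 12.44 kN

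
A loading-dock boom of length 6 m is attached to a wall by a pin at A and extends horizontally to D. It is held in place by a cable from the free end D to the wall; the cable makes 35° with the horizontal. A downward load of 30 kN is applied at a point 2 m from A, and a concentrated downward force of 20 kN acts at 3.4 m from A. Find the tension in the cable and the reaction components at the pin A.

T = 37.19 kN, A_x = 30.47 kN, A_y = 28.67 kN

ΣM about A: T·sin35°·6 − 30·2 − 20·3.4 = 0 → T = 128/(6·0.573576) = 37.1936 ≈ 37.19 kN.
ΣF_x = 0: A_x − T·cos35° = 0 → A_x = 37.1936 × 0.819152 = 30.47 kN.
ΣF_y = 0: A_y + T·sin35° − 30 − 20 = 0 → A_y = 50 − 37.1936 × 0.573576 = 28.67 kN.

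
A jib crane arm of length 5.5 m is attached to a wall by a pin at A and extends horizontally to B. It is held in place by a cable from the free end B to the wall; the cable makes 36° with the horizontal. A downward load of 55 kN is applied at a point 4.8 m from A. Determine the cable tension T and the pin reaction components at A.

ΣM about A: T·sin36°·5.5 − 55·4.8 = 0 → T = 264/(5.5·0.587785) = 81.6625 ≈ 81.66 kN.
ΣF_x = 0: A_x − T·cos36° = 0 → A_x = 81.6625 × 0.809017 = 66.07 kN.
ΣF_y = 0: A_y + T·sin36° − 55 = 0 → A_y = 55 − 81.6625 × 0.587785 = 7.000 kN.

T = 81.66 kN, A_x = 66.07 kN, A_y = 7.000 kN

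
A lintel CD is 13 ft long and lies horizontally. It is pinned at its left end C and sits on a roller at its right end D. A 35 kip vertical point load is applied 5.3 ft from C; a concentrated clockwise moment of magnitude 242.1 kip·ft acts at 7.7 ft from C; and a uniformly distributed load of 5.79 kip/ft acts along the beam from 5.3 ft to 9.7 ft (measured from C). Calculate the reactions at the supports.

Resultant of the distributed load: 5.79 × 4.4 = 25.476 kip at 7.5 ft from C.
Taking moments about C: D_y·13 − 35·5.3 − 242.1 − (5.79·4.4)·7.5 = 0 → D_y = 618.67/13 = 47.59 kip.
ΣF_y = 0: C_y + 47.59 − 35 − 5.79·4.4 = 0 → C_y = 12.89 kip.
ΣF_x = 0: no horizontal applied forces, so C_x = 0.

C_x = 0, C_y = 12.89 kip, D_y = 47.59 kip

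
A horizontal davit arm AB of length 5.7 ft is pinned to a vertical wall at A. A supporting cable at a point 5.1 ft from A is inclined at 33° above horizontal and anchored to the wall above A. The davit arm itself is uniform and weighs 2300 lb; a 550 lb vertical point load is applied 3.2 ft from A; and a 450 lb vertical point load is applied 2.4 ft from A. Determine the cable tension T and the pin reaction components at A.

T = 3382 lb, A_x = 2837 lb, A_y = 1458 lb

ΣM about A: T·sin33°·5.1 − 2300·2.85 − 550·3.2 − 450·2.4 = 0 → T = 9395/(5.1·0.544639) = 3382.34 ≈ 3382 lb.
ΣF_x = 0: A_x − T·cos33° = 0 → A_x = 3382.34 × 0.838671 = 2837 lb.
ΣF_y = 0: A_y + T·sin33° − 2300 − 550 − 450 = 0 → A_y = 3300 − 3382.34 × 0.544639 = 1458 lb.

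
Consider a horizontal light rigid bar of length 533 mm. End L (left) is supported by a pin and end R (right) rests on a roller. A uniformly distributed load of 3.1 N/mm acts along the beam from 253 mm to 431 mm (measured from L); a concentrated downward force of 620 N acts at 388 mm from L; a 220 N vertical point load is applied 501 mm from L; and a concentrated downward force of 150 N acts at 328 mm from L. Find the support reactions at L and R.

Resultant of the distributed load: 3.1 × 178 = 551.8 N at 342 mm from L.
Taking moments about L: R_y·533 − (3.1·178)·342 − 620·388 − 220·501 − 150·328 = 0 → R_y = 588695.6/533 = 1104.49 ≈ 1104 N.
ΣF_y = 0: L_y + 1104.49 − 3.1·178 − 620 − 220 − 150 = 0 → L_y = 437.3 N.
ΣF_x = 0: no horizontal applied forces, so L_x = 0.

L_x = 0, L_y = 437.3 N, R_y = 1104 N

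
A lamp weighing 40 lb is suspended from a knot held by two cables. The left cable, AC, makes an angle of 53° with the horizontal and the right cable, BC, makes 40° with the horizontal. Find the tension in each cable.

T_AC = 30.68 lb, T_BC = 24.11 lb

ΣF_x = 0: −T_AC·cos53° + T_BC·cos40° = 0 → T_BC = 0.785614·T_AC.
ΣF_y = 0: T_AC·sin53° + T_BC·sin40° = 40.
Substitute: T_AC·(0.798636 + 0.785614·0.642788) = 40 → T_AC = 30.6838 ≈ 30.68 lb.
Then T_BC = 0.785614 × 30.6838 = 24.11 lb.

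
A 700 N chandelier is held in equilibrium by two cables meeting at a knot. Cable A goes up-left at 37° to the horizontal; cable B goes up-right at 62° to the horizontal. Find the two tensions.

ΣF_x = 0: −T_A·cos37° + T_B·cos62° = 0 → T_B = 1.70114·T_A.
ΣF_y = 0: T_A·sin37° + T_B·sin62° = 700.
Substitute: T_A·(0.601815 + 1.70114·0.882948) = 700 → T_A = 332.726 ≈ 332.7 N.
Then T_B = 1.70114 × 332.726 = 566.0 N.

T_A = 332.7 N, T_B = 566.0 N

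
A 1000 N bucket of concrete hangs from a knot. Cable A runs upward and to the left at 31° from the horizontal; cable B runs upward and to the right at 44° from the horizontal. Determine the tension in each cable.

T_A = 744.7 N, T_B = 887.4 N

ΣF_x = 0: −T_A·cos31° + T_B·cos44° = 0 → T_B = 1.1916·T_A.
ΣF_y = 0: T_A·sin31° + T_B·sin44° = 1000.
Substitute: T_A·(0.515038 + 1.1916·0.694658) = 1000 → T_A = 744.717 ≈ 744.7 N.
Then T_B = 1.1916 × 744.717 = 887.4 N.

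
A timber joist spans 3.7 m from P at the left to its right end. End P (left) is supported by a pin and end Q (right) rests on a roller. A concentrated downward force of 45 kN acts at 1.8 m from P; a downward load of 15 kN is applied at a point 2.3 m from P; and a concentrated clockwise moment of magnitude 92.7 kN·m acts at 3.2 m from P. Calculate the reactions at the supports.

Taking moments about P: Q_y·3.7 − 45·1.8 − 15·2.3 − 92.7 = 0 → Q_y = 208.2/3.7 = 56.2703 ≈ 56.27 kN.
ΣF_y = 0: P_y + 56.2703 − 45 − 15 = 0 → P_y = 3.730 kN.
ΣF_x = 0: no horizontal applied forces, so P_x = 0.

P_x = 0, P_y = 3.730 kN, Q_y = 56.27 kN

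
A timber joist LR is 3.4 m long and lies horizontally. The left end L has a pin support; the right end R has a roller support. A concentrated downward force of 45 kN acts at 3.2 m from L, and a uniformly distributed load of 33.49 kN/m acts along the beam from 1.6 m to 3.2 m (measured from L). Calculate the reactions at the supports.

L_x = 0, L_y = 18.41 kN, R_y = 80.18 kN

Resultant of the distributed load: 33.49 × 1.6 = 53.584 kN at 2.4 m from L.
Taking moments about L: R_y·3.4 − 45·3.2 − (33.49·1.6)·2.4 = 0 → R_y = 272.6016/3.4 = 80.1769 ≈ 80.18 kN.
ΣF_y = 0: L_y + 80.1769 − 45 − 33.49·1.6 = 0 → L_y = 18.41 kN.
ΣF_x = 0: no horizontal applied forces, so L_x = 0.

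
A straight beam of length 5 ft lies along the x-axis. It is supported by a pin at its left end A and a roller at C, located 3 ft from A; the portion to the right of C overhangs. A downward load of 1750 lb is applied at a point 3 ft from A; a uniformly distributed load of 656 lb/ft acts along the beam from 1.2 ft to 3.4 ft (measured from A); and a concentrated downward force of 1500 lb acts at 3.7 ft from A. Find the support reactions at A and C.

A_x = 0, A_y = -13.25 lb, C_y = 4706 lb

Resultant of the distributed load: 656 × 2.2 = 1443.2 lb at 2.3 ft from A.
Moments about A: C_y·3 − 1750·3 − (656·2.2)·2.3 − 1500·3.7 = 0 → C_y = 14119.36/3 = 4706.45 ≈ 4706 lb.
ΣF_y = 0: A_y + 4706.45 − 1750 − 656·2.2 − 1500 = 0 → A_y = -13.25 lb.
ΣF_x = 0: no horizontal applied forces, so A_x = 0.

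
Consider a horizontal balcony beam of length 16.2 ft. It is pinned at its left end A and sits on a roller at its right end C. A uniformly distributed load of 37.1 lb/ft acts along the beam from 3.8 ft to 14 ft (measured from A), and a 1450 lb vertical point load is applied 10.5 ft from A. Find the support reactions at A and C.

A_x = 0, A_y = 680.7 lb, C_y = 1148 lb

Resultant of the distributed load: 37.1 × 10.2 = 378.42 lb at 8.9 ft from A.
Taking moments about A: C_y·16.2 − (37.1·10.2)·8.9 − 1450·10.5 = 0 → C_y = 18592.938/16.2 = 1147.71 ≈ 1148 lb.
ΣF_y = 0: A_y + 1147.71 − 37.1·10.2 − 1450 = 0 → A_y = 680.7 lb.
ΣF_x = 0: no horizontal applied forces, so A_x = 0.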